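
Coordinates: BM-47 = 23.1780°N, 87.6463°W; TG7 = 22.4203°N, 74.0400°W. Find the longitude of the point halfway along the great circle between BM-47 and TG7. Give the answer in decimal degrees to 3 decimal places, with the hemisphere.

80.824°W

Bx = cos φ₂ cos Δλ = 0.898467,  By = cos φ₂ sin Δλ = 0.217467
φₘ = atan2(sin φ₁ + sin φ₂, √((cos φ₁ + Bx)² + By²)) = 22.94413°
λₘ = λ₁ + atan2(By, cos φ₁ + Bx) = -80.82415°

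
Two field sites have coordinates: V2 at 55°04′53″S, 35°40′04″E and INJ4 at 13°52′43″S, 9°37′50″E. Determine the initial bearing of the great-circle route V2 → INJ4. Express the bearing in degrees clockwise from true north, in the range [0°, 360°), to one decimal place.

323.6°

V2: φ = -55.08139°, λ = +35.66778°
INJ4: φ = -13.87861°, λ = +9.63056°
Δλ = -26.0372°
y = sin Δλ · cos φ₂ = -0.426140
x = cos φ₁ sin φ₂ − sin φ₁ cos φ₂ cos Δλ = 0.577936
θ = atan2(y, x) = -36.4031° → 323.5969° (mod 360°)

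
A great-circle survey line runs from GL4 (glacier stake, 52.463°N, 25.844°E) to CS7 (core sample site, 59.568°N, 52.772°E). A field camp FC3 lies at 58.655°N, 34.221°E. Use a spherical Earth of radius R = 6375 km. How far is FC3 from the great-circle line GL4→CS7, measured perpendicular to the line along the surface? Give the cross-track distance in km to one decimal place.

293.8 km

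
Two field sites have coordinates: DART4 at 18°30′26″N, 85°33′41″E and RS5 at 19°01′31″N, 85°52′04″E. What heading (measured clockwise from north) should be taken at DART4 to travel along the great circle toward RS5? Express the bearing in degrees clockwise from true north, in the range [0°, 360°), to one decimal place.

DART4: φ = +18.50722°, λ = +85.56139°
RS5: φ = +19.02528°, λ = +85.86778°
Δλ = 0.3064°
y = sin Δλ · cos φ₂ = 0.005055
x = cos φ₁ sin φ₂ − sin φ₁ cos φ₂ cos Δλ = 0.009046
θ = atan2(y, x) = 29.1988° → 29.1988° (mod 360°)

29.2°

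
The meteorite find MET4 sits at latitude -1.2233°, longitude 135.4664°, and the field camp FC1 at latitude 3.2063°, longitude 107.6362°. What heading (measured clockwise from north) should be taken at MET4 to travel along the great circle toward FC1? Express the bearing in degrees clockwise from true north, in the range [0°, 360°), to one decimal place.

279.1°

Δλ = -27.8302°
y = sin Δλ · cos φ₂ = -0.466122
x = cos φ₁ sin φ₂ − sin φ₁ cos φ₂ cos Δλ = 0.074769
θ = atan2(y, x) = -80.8871° → 279.1129° (mod 360°)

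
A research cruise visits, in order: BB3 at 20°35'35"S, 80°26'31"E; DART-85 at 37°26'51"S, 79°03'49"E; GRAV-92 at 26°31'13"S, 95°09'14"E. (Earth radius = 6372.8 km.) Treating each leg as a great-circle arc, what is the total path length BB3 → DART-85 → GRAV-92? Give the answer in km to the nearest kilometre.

3819 km

BB3: φ = -20.59306°, λ = +80.44194°
DART-85: φ = -37.44750°, λ = +79.06361°
GRAV-92: φ = -26.52028°, λ = +95.15389°
BB3→DART-85: c = 0.294906 rad, d = 1879.38 km
DART-85→GRAV-92: c = 0.304354 rad, d = 1939.59 km
Total = 1879.38 + 1939.59 = 3818.97 km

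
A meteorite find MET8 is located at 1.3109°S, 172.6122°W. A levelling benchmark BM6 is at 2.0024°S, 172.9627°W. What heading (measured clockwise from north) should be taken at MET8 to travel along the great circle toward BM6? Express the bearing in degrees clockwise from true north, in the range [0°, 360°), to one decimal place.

Δλ = -0.3505°
y = sin Δλ · cos φ₂ = -0.006114
x = cos φ₁ sin φ₂ − sin φ₁ cos φ₂ cos Δλ = -0.012069
θ = atan2(y, x) = -153.1355° → 206.8645° (mod 360°)

206.9°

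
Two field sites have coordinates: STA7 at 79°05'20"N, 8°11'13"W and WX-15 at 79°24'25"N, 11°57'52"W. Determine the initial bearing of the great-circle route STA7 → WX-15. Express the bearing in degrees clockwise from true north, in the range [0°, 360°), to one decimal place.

296.1°

STA7: φ = +79.08889°, λ = -8.18694°
WX-15: φ = +79.40694°, λ = -11.96444°
Δλ = -3.7775°
y = sin Δλ · cos φ₂ = -0.012111
x = cos φ₁ sin φ₂ − sin φ₁ cos φ₂ cos Δλ = 0.005943
θ = atan2(y, x) = -63.8618° → 296.1382° (mod 360°)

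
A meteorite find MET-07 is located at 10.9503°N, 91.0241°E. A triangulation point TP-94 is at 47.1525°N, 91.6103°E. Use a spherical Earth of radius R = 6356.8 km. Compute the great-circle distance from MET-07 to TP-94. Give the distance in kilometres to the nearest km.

4017 km

Δφ = 36.2022°,  Δλ = 0.5862°
a = sin²(Δφ/2) + cos φ₁ cos φ₂ sin²(Δλ/2) = 0.096549
c = 2·arcsin(√a) = 0.631907 rad = 36.2056°
d = R·c = 6356.8 × 0.631907 = 4016.9 km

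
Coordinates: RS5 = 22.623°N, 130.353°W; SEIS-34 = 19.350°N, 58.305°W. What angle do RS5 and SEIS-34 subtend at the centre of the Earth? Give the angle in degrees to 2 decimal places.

Δφ = -3.2730°,  Δλ = 72.0480°
a = sin²(Δφ/2) + cos φ₁ cos φ₂ sin²(Δλ/2) = 0.302056
c = 2·arcsin(√a) = 1.163762 rad = 66.6786°

66.68°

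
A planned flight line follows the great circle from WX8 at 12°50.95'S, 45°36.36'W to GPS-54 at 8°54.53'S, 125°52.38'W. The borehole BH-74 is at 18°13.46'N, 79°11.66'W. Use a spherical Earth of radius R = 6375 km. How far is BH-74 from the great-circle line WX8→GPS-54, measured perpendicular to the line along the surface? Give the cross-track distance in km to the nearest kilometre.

WX8: φ = -12.84917°, λ = -45.60600°
GPS-54: φ = -8.90883°, λ = -125.87300°
BH-74: φ = +18.22433°, λ = -79.19433°
δ₁₃ = central angle WX8→BH-74 = 0.792754 rad  (haversine)
θ₁₃ = bearing WX8→BH-74 = 312.462°,  θ₁₂ = bearing WX8→GPS-54 = 263.332°
dₓₜ = R·arcsin(sin δ₁₃ · sin(θ₁₃ − θ₁₂)) = 6375·arcsin(0.71229·sin(49.131°)) = 3626.210 km
|dₓₜ| = 3626.210 km

3626 km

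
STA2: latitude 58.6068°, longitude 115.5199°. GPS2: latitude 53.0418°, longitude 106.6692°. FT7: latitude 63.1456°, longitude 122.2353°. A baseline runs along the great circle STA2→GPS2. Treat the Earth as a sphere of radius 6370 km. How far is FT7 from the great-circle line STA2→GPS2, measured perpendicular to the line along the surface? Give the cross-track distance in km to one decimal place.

δ₁₃ = central angle STA2→FT7 = 0.097511 rad  (haversine)
θ₁₃ = bearing STA2→FT7 = 32.859°,  θ₁₂ = bearing STA2→GPS2 = 225.513°
dₓₜ = R·arcsin(sin δ₁₃ · sin(θ₁₃ − θ₁₂)) = 6370·arcsin(0.09736·sin(-192.654°)) = 135.859 km
|dₓₜ| = 135.859 km

135.9 km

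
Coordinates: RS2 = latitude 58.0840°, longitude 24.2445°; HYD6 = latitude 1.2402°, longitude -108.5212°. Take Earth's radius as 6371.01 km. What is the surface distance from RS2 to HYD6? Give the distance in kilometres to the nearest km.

Δφ = -56.8438°,  Δλ = -132.7657°
a = sin²(Δφ/2) + cos φ₁ cos φ₂ sin²(Δλ/2) = 0.670258
c = 2·arcsin(√a) = 1.918262 rad = 109.9083°
d = R·c = 6371.01 × 1.918262 = 12221.3 km

12221 km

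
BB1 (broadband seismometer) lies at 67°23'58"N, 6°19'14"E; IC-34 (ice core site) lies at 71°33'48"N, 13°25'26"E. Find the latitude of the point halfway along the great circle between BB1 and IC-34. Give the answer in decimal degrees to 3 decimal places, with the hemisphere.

69.517°N

BB1: φ = +67.39944°, λ = +6.32056°
IC-34: φ = +71.56333°, λ = +13.42389°
Bx = cos φ₂ cos Δλ = 0.313829,  By = cos φ₂ sin Δλ = 0.039108
φₘ = atan2(sin φ₁ + sin φ₂, √((cos φ₁ + Bx)² + By²)) = 69.51718°
λₘ = λ₁ + atan2(By, cos φ₁ + Bx) = 9.52680°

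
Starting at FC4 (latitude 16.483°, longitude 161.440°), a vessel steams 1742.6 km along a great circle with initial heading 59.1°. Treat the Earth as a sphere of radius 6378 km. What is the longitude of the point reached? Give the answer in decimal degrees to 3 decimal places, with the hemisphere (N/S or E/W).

δ = d/R = 1742.6/6378 = 0.273220 rad
φ₂ = arcsin(sin φ₁ cos δ + cos φ₁ sin δ cos θ)
   = arcsin(0.28373·0.96291 + 0.95890·0.26983·0.51354) = 23.95898°
λ₂ = λ₁ + atan2(sin θ sin δ cos φ₁, cos δ − sin φ₁ sin φ₂) = 176.11677°

176.117°E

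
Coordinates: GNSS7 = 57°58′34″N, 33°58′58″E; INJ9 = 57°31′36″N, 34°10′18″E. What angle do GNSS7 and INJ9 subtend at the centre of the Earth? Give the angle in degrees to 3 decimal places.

GNSS7: φ = +57.97611°, λ = +33.98278°
INJ9: φ = +57.52667°, λ = +34.17167°
Δφ = -0.4494°,  Δλ = 0.1889°
a = sin²(Δφ/2) + cos φ₁ cos φ₂ sin²(Δλ/2) = 0.000016
c = 2·arcsin(√a) = 0.008039 rad = 0.4606°

0.461°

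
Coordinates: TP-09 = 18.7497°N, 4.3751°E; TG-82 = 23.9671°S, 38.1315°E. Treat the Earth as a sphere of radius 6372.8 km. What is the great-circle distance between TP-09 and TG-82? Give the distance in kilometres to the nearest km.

5998 km

Δφ = -42.7168°,  Δλ = 33.7564°
a = sin²(Δφ/2) + cos φ₁ cos φ₂ sin²(Δλ/2) = 0.205583
c = 2·arcsin(√a) = 0.941180 rad = 53.9256°
d = R·c = 6372.8 × 0.941180 = 5997.9 km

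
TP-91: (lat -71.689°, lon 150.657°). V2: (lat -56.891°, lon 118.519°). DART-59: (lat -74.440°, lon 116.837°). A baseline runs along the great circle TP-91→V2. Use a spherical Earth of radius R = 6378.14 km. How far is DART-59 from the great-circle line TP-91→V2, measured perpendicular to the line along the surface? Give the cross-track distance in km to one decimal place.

994.2 km

δ₁₃ = central angle TP-91→DART-59 = 0.175799 rad  (haversine)
θ₁₃ = bearing TP-91→DART-59 = 238.613°,  θ₁₂ = bearing TP-91→V2 = 301.196°
dₓₜ = R·arcsin(sin δ₁₃ · sin(θ₁₃ − θ₁₂)) = 6378.14·arcsin(0.17489·sin(-62.583°)) = -994.228 km
|dₓₜ| = 994.228 km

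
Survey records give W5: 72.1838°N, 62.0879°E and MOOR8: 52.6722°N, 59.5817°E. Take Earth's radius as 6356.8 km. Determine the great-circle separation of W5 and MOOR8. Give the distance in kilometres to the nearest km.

Δφ = -19.5116°,  Δλ = -2.5062°
a = sin²(Δφ/2) + cos φ₁ cos φ₂ sin²(Δλ/2) = 0.028802
c = 2·arcsin(√a) = 0.341073 rad = 19.5420°
d = R·c = 6356.8 × 0.341073 = 2168.1 km

2168 km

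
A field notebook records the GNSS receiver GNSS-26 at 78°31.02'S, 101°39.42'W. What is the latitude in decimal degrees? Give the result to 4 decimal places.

78° + 31.02′/60 = 78 + 0.51700 = 78.5170°

78.5170°S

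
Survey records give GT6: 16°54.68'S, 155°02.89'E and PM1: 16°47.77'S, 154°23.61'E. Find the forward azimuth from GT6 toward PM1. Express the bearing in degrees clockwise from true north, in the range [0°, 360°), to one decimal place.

GT6: φ = -16.91133°, λ = +155.04817°
PM1: φ = -16.79617°, λ = +154.39350°
Δλ = -0.6547°
y = sin Δλ · cos φ₂ = -0.010938
x = cos φ₁ sin φ₂ − sin φ₁ cos φ₂ cos Δλ = 0.001992
θ = atan2(y, x) = -79.6797° → 280.3203° (mod 360°)

280.3°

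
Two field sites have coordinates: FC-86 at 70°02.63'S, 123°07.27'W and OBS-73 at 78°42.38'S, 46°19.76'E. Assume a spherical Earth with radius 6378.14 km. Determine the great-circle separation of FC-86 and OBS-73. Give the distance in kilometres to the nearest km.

FC-86: φ = -70.04383°, λ = -123.12117°
OBS-73: φ = -78.70633°, λ = +46.32933°
Δφ = -8.6625°,  Δλ = 169.4505°
a = sin²(Δφ/2) + cos φ₁ cos φ₂ sin²(Δλ/2) = 0.071978
c = 2·arcsin(√a) = 0.543231 rad = 31.1248°
d = R·c = 6378.14 × 0.543231 = 3464.8 km

3465 km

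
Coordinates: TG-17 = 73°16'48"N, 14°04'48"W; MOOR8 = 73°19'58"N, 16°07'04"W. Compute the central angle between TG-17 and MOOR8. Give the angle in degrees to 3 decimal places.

0.588°

TG-17: φ = +73.28000°, λ = -14.08000°
MOOR8: φ = +73.33278°, λ = -16.11778°
Δφ = 0.0528°,  Δλ = -2.0378°
a = sin²(Δφ/2) + cos φ₁ cos φ₂ sin²(Δλ/2) = 0.000026
c = 2·arcsin(√a) = 0.010257 rad = 0.5877°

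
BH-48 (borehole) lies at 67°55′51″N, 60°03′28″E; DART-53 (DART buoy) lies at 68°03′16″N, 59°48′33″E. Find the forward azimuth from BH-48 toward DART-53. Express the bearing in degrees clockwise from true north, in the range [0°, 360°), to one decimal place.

323.1°

BH-48: φ = +67.93083°, λ = +60.05778°
DART-53: φ = +68.05444°, λ = +59.80917°
Δλ = -0.2486°
y = sin Δλ · cos φ₂ = -0.001622
x = cos φ₁ sin φ₂ − sin φ₁ cos φ₂ cos Δλ = 0.002161
θ = atan2(y, x) = -36.8887° → 323.1113° (mod 360°)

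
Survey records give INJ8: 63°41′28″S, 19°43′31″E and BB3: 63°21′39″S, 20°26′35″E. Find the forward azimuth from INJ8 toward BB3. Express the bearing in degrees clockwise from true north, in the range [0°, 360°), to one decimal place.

44.4°

INJ8: φ = -63.69111°, λ = +19.72528°
BB3: φ = -63.36083°, λ = +20.44306°
Δλ = 0.7178°
y = sin Δλ · cos φ₂ = 0.005617
x = cos φ₁ sin φ₂ − sin φ₁ cos φ₂ cos Δλ = 0.005733
θ = atan2(y, x) = 44.4144° → 44.4144° (mod 360°)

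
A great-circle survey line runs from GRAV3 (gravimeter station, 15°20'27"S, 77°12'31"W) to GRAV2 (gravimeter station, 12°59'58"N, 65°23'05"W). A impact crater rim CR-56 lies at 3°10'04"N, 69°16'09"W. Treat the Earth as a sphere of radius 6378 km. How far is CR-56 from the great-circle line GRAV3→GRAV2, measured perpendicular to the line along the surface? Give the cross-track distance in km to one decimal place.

GRAV3: φ = -15.34083°, λ = -77.20861°
GRAV2: φ = +12.99944°, λ = -65.38472°
CR-56: φ = +3.16778°, λ = -69.26917°
δ₁₃ = central angle GRAV3→CR-56 = 0.350951 rad  (haversine)
θ₁₃ = bearing GRAV3→CR-56 = 23.651°,  θ₁₂ = bearing GRAV3→GRAV2 = 23.049°
dₓₜ = R·arcsin(sin δ₁₃ · sin(θ₁₃ − θ₁₂)) = 6378·arcsin(0.34379·sin(0.602°)) = 23.030 km
|dₓₜ| = 23.030 km

23.0 km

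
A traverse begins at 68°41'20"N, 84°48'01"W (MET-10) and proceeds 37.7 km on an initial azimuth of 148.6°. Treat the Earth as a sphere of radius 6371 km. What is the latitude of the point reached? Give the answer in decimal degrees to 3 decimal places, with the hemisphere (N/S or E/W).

MET-10: φ = +68.68889°, λ = -84.80028°
δ = d/R = 37.7/6371 = 0.005917 rad
φ₂ = arcsin(sin φ₁ cos δ + cos φ₁ sin δ cos θ)
   = arcsin(0.93162·0.99998 + 0.36343·0.00592·-0.85355) = 68.39881°
λ₂ = λ₁ + atan2(sin θ sin δ cos φ₁, cos δ − sin φ₁ sin φ₂) = -84.32045°

68.399°N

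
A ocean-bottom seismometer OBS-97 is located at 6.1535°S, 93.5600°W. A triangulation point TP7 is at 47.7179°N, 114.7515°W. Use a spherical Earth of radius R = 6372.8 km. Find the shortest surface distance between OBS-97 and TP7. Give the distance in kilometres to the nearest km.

Δφ = 53.8714°,  Δλ = -21.1915°
a = sin²(Δφ/2) + cos φ₁ cos φ₂ sin²(Δλ/2) = 0.227817
c = 2·arcsin(√a) = 0.995163 rad = 57.0186°
d = R·c = 6372.8 × 0.995163 = 6342.0 km

6342 km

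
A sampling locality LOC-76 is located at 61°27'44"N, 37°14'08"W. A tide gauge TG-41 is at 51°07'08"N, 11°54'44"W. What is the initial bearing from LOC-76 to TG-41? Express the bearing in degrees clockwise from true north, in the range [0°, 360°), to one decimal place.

LOC-76: φ = +61.46222°, λ = -37.23556°
TG-41: φ = +51.11889°, λ = -11.91222°
Δλ = 25.3233°
y = sin Δλ · cos φ₂ = 0.268486
x = cos φ₁ sin φ₂ − sin φ₁ cos φ₂ cos Δλ = -0.126557
θ = atan2(y, x) = 115.2380° → 115.2380° (mod 360°)

115.2°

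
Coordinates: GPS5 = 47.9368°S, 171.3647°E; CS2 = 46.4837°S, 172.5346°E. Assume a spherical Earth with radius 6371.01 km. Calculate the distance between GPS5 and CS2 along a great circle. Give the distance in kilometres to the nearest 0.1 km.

184.2 km

Δφ = 1.4531°,  Δλ = 1.1699°
a = sin²(Δφ/2) + cos φ₁ cos φ₂ sin²(Δλ/2) = 0.000209
c = 2·arcsin(√a) = 0.028906 rad = 1.6562°
d = R·c = 6371.01 × 0.028906 = 184.2 km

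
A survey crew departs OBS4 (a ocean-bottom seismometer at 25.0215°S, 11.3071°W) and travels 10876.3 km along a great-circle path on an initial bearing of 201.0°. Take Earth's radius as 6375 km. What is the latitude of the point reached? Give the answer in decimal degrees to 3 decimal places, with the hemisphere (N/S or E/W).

51.369°S

δ = d/R = 10876.3/6375 = 1.706086 rad
φ₂ = arcsin(sin φ₁ cos δ + cos φ₁ sin δ cos θ)
   = arcsin(-0.42296·-0.13488 + 0.90615·0.99086·-0.93358) = -51.36923°
λ₂ = λ₁ + atan2(sin θ sin δ cos φ₁, cos δ − sin φ₁ sin φ₂) = -156.64142°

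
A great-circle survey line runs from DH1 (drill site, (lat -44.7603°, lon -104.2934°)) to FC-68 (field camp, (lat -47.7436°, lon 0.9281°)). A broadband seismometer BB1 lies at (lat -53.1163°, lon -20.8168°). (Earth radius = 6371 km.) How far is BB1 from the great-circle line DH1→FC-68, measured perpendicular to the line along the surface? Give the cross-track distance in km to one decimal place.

348.1 km

δ₁₃ = central angle DH1→BB1 = 0.912678 rad  (haversine)
θ₁₃ = bearing DH1→BB1 = 131.086°,  θ₁₂ = bearing DH1→FC-68 = 135.044°
dₓₜ = R·arcsin(sin δ₁₃ · sin(θ₁₃ − θ₁₂)) = 6371·arcsin(0.79114·sin(-3.959°)) = -348.134 km
|dₓₜ| = 348.134 km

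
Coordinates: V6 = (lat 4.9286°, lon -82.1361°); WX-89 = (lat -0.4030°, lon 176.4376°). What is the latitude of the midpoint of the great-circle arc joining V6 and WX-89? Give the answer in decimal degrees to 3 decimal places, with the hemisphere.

3.571°N

Bx = cos φ₂ cos Δλ = -0.198102,  By = cos φ₂ sin Δλ = -0.980156
φₘ = atan2(sin φ₁ + sin φ₂, √((cos φ₁ + Bx)² + By²)) = 3.57080°
λₘ = λ₁ + atan2(By, cos φ₁ + Bx) = -132.97810°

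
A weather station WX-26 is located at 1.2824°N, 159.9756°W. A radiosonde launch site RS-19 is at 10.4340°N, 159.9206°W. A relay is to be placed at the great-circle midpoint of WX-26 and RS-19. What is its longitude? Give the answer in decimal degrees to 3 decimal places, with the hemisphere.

159.948°W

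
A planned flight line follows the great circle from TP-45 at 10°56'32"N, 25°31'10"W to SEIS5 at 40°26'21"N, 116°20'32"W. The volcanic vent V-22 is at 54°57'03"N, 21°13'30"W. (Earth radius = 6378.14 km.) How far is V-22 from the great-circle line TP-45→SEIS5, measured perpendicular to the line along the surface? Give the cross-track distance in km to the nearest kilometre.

3791 km

TP-45: φ = +10.94222°, λ = -25.51944°
SEIS5: φ = +40.43917°, λ = -116.34222°
V-22: φ = +54.95083°, λ = -21.22500°
δ₁₃ = central angle TP-45→V-22 = 0.770371 rad  (haversine)
θ₁₃ = bearing TP-45→V-22 = 3.540°,  θ₁₂ = bearing TP-45→SEIS5 = 310.016°
dₓₜ = R·arcsin(sin δ₁₃ · sin(θ₁₃ − θ₁₂)) = 6378.14·arcsin(0.69640·sin(-306.475°)) = 3790.965 km
|dₓₜ| = 3790.965 km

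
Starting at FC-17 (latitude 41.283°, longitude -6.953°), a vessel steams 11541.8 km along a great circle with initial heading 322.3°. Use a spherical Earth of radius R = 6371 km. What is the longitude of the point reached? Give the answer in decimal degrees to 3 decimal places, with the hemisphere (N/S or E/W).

146.078°W

δ = d/R = 11541.8/6371 = 1.811615 rad
φ₂ = arcsin(sin φ₁ cos δ + cos φ₁ sin δ cos θ)
   = arcsin(0.65978·-0.23850 + 0.75146·0.97114·0.79122) = 24.83834°
λ₂ = λ₁ + atan2(sin θ sin δ cos φ₁, cos δ − sin φ₁ sin φ₂) = -146.07763°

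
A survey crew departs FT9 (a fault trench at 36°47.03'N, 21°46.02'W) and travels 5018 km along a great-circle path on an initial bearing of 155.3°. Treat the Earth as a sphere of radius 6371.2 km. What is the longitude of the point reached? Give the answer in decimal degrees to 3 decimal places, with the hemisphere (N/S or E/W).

4.464°W

FT9: φ = +36.78383°, λ = -21.76700°
δ = d/R = 5018/6371.2 = 0.787607 rad
φ₂ = arcsin(sin φ₁ cos δ + cos φ₁ sin δ cos θ)
   = arcsin(0.59880·0.70554 + 0.80090·0.70867·-0.90851) = -5.34575°
λ₂ = λ₁ + atan2(sin θ sin δ cos φ₁, cos δ − sin φ₁ sin φ₂) = -4.46417°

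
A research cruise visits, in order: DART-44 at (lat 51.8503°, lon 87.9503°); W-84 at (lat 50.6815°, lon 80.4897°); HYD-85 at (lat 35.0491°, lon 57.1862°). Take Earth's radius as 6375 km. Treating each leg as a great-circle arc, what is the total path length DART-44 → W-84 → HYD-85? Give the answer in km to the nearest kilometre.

3091 km

DART-44→W-84: c = 0.083948 rad, d = 535.17 km
W-84→HYD-85: c = 0.400942 rad, d = 2556.01 km
Total = 535.17 + 2556.01 = 3091.17 km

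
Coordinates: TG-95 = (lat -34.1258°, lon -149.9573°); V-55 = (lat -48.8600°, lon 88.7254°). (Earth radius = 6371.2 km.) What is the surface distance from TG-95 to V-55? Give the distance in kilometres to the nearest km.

Δφ = -14.7342°,  Δλ = -121.3173°
a = sin²(Δφ/2) + cos φ₁ cos φ₂ sin²(Δλ/2) = 0.430289
c = 2·arcsin(√a) = 1.430919 rad = 81.9856°
d = R·c = 6371.2 × 1.430919 = 9116.7 km

9117 km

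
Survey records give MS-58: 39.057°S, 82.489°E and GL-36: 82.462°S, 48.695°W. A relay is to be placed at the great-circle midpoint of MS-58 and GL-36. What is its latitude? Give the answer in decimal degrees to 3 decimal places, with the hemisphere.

Bx = cos φ₂ cos Δλ = -0.086382,  By = cos φ₂ sin Δλ = -0.098729
φₘ = atan2(sin φ₁ + sin φ₂, √((cos φ₁ + Bx)² + By²)) = -66.73409°
λₘ = λ₁ + atan2(By, cos φ₁ + Bx) = 74.34770°

66.734°S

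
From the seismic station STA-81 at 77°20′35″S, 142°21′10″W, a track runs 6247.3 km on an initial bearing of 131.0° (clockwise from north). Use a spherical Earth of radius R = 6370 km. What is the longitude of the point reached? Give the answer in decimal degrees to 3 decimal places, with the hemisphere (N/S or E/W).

19.178°W

STA-81: φ = -77.34306°, λ = -142.35278°
δ = d/R = 6247.3/6370 = 0.980738 rad
φ₂ = arcsin(sin φ₁ cos δ + cos φ₁ sin δ cos θ)
   = arcsin(-0.97570·0.55641 + 0.21911·0.83091·-0.65606) = -41.47801°
λ₂ = λ₁ + atan2(sin θ sin δ cos φ₁, cos δ − sin φ₁ sin φ₂) = -19.17823°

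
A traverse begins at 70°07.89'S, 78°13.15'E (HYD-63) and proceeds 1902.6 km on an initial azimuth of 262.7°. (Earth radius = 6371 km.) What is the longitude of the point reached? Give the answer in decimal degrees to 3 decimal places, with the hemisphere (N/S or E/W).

HYD-63: φ = -70.13150°, λ = +78.21917°
δ = d/R = 1902.6/6371 = 0.298634 rad
φ₂ = arcsin(sin φ₁ cos δ + cos φ₁ sin δ cos θ)
   = arcsin(-0.94048·0.95574 + 0.33986·0.29422·-0.12706) = -65.72105°
λ₂ = λ₁ + atan2(sin θ sin δ cos φ₁, cos δ − sin φ₁ sin φ₂) = 33.00538°

33.005°E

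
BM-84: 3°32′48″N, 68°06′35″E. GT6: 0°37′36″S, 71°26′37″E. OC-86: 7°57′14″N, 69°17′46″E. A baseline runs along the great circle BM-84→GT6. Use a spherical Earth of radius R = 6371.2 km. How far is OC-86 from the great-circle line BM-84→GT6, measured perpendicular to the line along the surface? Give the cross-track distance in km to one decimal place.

BM-84: φ = +3.54667°, λ = +68.10972°
GT6: φ = -0.62667°, λ = +71.44361°
OC-86: φ = +7.95389°, λ = +69.29611°
δ₁₃ = central angle BM-84→OC-86 = 0.079630 rad  (haversine)
θ₁₃ = bearing BM-84→OC-86 = 14.939°,  θ₁₂ = bearing BM-84→GT6 = 141.333°
dₓₜ = R·arcsin(sin δ₁₃ · sin(θ₁₃ − θ₁₂)) = 6371.2·arcsin(0.07955·sin(-126.394°)) = -408.235 km
|dₓₜ| = 408.235 km

408.2 km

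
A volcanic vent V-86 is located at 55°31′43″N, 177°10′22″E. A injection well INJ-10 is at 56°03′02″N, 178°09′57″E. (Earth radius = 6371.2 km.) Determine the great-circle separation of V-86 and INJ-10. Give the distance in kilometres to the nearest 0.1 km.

V-86: φ = +55.52861°, λ = +177.17278°
INJ-10: φ = +56.05056°, λ = +178.16583°
Δφ = 0.5219°,  Δλ = 0.9931°
a = sin²(Δφ/2) + cos φ₁ cos φ₂ sin²(Δλ/2) = 0.000044
c = 2·arcsin(√a) = 0.013339 rad = 0.7643°
d = R·c = 6371.2 × 0.013339 = 85.0 km

85.0 km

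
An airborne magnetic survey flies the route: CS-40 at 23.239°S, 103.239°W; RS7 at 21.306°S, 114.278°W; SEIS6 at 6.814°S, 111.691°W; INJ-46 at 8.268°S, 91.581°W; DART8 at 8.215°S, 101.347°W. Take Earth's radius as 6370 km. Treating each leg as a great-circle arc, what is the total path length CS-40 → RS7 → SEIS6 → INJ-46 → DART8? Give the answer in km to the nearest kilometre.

CS-40→RS7: c = 0.181405 rad, d = 1155.55 km
RS7→SEIS6: c = 0.256674 rad, d = 1635.01 km
SEIS6→INJ-46: c = 0.348833 rad, d = 2222.07 km
INJ-46→DART8: c = 0.168687 rad, d = 1074.54 km
Total = 1155.55 + 1635.01 + 2222.07 + 1074.54 = 6087.16 km

6087 km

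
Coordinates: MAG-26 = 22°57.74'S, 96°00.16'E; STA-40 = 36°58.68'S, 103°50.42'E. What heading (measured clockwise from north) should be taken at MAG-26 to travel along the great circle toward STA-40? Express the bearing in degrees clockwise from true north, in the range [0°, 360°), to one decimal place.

MAG-26: φ = -22.96233°, λ = +96.00267°
STA-40: φ = -36.97800°, λ = +103.84033°
Δλ = 7.8377°
y = sin Δλ · cos φ₂ = 0.108939
x = cos φ₁ sin φ₂ − sin φ₁ cos φ₂ cos Δλ = -0.245099
θ = atan2(y, x) = 156.0363° → 156.0363° (mod 360°)

156.0°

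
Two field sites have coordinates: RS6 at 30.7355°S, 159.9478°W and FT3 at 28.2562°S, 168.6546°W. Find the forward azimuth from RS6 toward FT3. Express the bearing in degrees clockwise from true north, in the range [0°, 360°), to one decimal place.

Δλ = -8.7068°
y = sin Δλ · cos φ₂ = -0.133340
x = cos φ₁ sin φ₂ − sin φ₁ cos φ₂ cos Δλ = 0.038071
θ = atan2(y, x) = -74.0651° → 285.9349° (mod 360°)

285.9°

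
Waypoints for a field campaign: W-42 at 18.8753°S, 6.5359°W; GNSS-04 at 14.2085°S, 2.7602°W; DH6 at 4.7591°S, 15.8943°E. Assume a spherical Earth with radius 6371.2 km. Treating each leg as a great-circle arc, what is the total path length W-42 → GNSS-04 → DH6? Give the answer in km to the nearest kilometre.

W-42→GNSS-04: c = 0.103063 rad, d = 656.63 km
GNSS-04→DH6: c = 0.360620 rad, d = 2297.58 km
Total = 656.63 + 2297.58 = 2954.22 km

2954 km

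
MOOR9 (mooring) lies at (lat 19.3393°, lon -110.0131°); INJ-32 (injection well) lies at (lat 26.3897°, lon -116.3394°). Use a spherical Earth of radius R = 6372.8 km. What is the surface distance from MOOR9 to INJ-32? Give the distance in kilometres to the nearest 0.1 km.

Δφ = 7.0504°,  Δλ = -6.3263°
a = sin²(Δφ/2) + cos φ₁ cos φ₂ sin²(Δλ/2) = 0.006354
c = 2·arcsin(√a) = 0.159597 rad = 9.1442°
d = R·c = 6372.8 × 0.159597 = 1017.1 km

1017.1 km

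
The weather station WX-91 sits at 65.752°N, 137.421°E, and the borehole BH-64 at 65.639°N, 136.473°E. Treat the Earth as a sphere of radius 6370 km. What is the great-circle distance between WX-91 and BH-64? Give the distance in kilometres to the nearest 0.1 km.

45.2 km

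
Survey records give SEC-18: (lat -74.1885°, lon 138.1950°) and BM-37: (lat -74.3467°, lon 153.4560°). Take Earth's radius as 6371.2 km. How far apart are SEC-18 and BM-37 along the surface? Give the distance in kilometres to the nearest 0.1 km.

Δφ = -0.1582°,  Δλ = 15.2610°
a = sin²(Δφ/2) + cos φ₁ cos φ₂ sin²(Δλ/2) = 0.001298
c = 2·arcsin(√a) = 0.072075 rad = 4.1296°
d = R·c = 6371.2 × 0.072075 = 459.2 km

459.2 km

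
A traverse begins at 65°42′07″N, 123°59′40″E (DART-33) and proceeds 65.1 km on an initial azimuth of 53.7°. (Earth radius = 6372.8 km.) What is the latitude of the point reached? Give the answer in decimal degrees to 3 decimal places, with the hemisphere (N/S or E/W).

DART-33: φ = +65.70194°, λ = +123.99444°
δ = d/R = 65.1/6372.8 = 0.010215 rad
φ₂ = arcsin(sin φ₁ cos δ + cos φ₁ sin δ cos θ)
   = arcsin(0.91142·0.99995 + 0.41148·0.01022·0.59201) = 66.04408°
λ₂ = λ₁ + atan2(sin θ sin δ cos φ₁, cos δ − sin φ₁ sin φ₂) = 125.15624°

66.044°N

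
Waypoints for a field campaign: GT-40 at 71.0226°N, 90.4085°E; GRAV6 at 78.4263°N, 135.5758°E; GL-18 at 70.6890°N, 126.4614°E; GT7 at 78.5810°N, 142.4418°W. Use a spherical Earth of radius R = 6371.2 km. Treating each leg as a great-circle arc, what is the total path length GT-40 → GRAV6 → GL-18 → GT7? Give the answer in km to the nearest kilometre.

4902 km

GT-40→GRAV6: c = 0.235411 rad, d = 1499.85 km
GRAV6→GL-18: c = 0.141127 rad, d = 899.15 km
GL-18→GT7: c = 0.392898 rad, d = 2503.23 km
Total = 1499.85 + 899.15 + 2503.23 = 4902.23 km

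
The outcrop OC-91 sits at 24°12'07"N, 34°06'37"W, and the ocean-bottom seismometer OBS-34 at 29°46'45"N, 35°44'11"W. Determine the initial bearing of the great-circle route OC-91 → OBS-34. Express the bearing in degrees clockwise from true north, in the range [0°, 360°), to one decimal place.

OC-91: φ = +24.20194°, λ = -34.11028°
OBS-34: φ = +29.77917°, λ = -35.73639°
Δλ = -1.6261°
y = sin Δλ · cos φ₂ = -0.024630
x = cos φ₁ sin φ₂ − sin φ₁ cos φ₂ cos Δλ = 0.097331
θ = atan2(y, x) = -14.2008° → 345.7992° (mod 360°)

345.8°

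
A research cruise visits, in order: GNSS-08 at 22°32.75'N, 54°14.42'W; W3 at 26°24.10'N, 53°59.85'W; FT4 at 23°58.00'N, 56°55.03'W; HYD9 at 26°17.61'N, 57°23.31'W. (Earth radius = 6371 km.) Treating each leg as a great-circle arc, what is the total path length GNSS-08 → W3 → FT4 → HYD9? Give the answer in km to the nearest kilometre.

1092 km

GNSS-08: φ = +22.54583°, λ = -54.24033°
W3: φ = +26.40167°, λ = -53.99750°
FT4: φ = +23.96667°, λ = -56.91717°
HYD9: φ = +26.29350°, λ = -57.38850°
GNSS-08→W3: c = 0.067407 rad, d = 429.45 km
W3→FT4: c = 0.062706 rad, d = 399.50 km
FT4→HYD9: c = 0.041288 rad, d = 263.05 km
Total = 429.45 + 399.50 + 263.05 = 1092.00 km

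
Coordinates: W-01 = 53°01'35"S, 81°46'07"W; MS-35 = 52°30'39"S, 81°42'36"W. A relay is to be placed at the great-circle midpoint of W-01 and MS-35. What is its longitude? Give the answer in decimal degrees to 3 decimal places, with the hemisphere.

81.739°W

W-01: φ = -53.02639°, λ = -81.76861°
MS-35: φ = -52.51083°, λ = -81.71000°
Bx = cos φ₂ cos Δλ = 0.608611,  By = cos φ₂ sin Δλ = 0.000623
φₘ = atan2(sin φ₁ + sin φ₂, √((cos φ₁ + Bx)² + By²)) = -52.76861°
λₘ = λ₁ + atan2(By, cos φ₁ + Bx) = -81.73913°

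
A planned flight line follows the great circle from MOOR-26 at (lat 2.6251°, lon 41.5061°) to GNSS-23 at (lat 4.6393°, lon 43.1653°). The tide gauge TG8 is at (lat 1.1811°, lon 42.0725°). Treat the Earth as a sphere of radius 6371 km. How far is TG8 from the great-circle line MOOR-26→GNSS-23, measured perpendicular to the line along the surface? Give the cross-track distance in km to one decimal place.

δ₁₃ = central angle MOOR-26→TG8 = 0.027070 rad  (haversine)
θ₁₃ = bearing MOOR-26→TG8 = 158.583°,  θ₁₂ = bearing MOOR-26→GNSS-23 = 39.374°
dₓₜ = R·arcsin(sin δ₁₃ · sin(θ₁₃ − θ₁₂)) = 6371·arcsin(0.02707·sin(119.209°)) = 150.529 km
|dₓₜ| = 150.529 km

150.5 km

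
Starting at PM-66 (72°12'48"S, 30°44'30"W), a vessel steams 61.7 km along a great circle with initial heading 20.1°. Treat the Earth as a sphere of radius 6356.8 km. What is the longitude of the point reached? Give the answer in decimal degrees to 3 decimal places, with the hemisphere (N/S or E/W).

30.133°W

PM-66: φ = -72.21333°, λ = -30.74167°
δ = d/R = 61.7/6356.8 = 0.009706 rad
φ₂ = arcsin(sin φ₁ cos δ + cos φ₁ sin δ cos θ)
   = arcsin(-0.95220·0.99995 + 0.30547·0.00971·0.93909) = -71.69012°
λ₂ = λ₁ + atan2(sin θ sin δ cos φ₁, cos δ − sin φ₁ sin φ₂) = -30.13332°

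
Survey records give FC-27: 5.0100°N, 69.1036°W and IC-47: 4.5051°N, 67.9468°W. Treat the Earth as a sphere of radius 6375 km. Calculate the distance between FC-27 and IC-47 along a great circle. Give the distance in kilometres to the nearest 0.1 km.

140.0 km

Δφ = -0.5049°,  Δλ = 1.1568°
a = sin²(Δφ/2) + cos φ₁ cos φ₂ sin²(Δλ/2) = 0.000121
c = 2·arcsin(√a) = 0.021965 rad = 1.2585°
d = R·c = 6375 × 0.021965 = 140.0 km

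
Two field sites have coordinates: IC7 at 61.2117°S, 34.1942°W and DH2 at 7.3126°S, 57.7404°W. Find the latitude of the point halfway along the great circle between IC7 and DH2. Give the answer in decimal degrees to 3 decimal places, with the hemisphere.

34.761°S

Bx = cos φ₂ cos Δλ = 0.909282,  By = cos φ₂ sin Δλ = -0.396239
φₘ = atan2(sin φ₁ + sin φ₂, √((cos φ₁ + Bx)² + By²)) = -34.76136°
λₘ = λ₁ + atan2(By, cos φ₁ + Bx) = -50.09585°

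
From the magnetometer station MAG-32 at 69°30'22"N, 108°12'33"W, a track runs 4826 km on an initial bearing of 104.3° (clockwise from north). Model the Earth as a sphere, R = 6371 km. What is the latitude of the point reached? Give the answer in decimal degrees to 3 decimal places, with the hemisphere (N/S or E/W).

38.401°N

MAG-32: φ = +69.50611°, λ = -108.20917°
δ = d/R = 4826/6371 = 0.757495 rad
φ₂ = arcsin(sin φ₁ cos δ + cos φ₁ sin δ cos θ)
   = arcsin(0.93671·0.72656 + 0.35011·0.68710·-0.24700) = 38.40069°
λ₂ = λ₁ + atan2(sin θ sin δ cos φ₁, cos δ − sin φ₁ sin φ₂) = -50.04175°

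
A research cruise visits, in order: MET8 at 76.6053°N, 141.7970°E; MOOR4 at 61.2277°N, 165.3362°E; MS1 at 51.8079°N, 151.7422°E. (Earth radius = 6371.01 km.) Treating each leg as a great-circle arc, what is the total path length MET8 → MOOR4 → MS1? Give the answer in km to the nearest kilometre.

MET8→MOOR4: c = 0.301404 rad, d = 1920.25 km
MOOR4→MS1: c = 0.209291 rad, d = 1333.40 km
Total = 1920.25 + 1333.40 = 3253.65 km

3254 km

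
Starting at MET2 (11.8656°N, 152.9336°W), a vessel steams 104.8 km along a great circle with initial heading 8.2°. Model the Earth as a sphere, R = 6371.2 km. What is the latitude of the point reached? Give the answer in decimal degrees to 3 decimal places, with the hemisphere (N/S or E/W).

δ = d/R = 104.8/6371.2 = 0.016449 rad
φ₂ = arcsin(sin φ₁ cos δ + cos φ₁ sin δ cos θ)
   = arcsin(0.20562·0.99986 + 0.97863·0.01645·0.98978) = 12.79839°
λ₂ = λ₁ + atan2(sin θ sin δ cos φ₁, cos δ − sin φ₁ sin φ₂) = -152.79576°

12.798°N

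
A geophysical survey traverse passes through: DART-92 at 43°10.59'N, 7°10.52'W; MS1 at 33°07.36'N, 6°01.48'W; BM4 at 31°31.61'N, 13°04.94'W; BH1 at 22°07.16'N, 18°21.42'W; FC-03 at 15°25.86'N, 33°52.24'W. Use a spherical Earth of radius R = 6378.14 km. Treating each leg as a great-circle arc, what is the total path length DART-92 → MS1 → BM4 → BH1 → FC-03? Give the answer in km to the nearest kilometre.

DART-92: φ = +43.17650°, λ = -7.17533°
MS1: φ = +33.12267°, λ = -6.02467°
BM4: φ = +31.52683°, λ = -13.08233°
BH1: φ = +22.11933°, λ = -18.35700°
FC-03: φ = +15.43100°, λ = -33.87067°
DART-92→MS1: c = 0.176177 rad, d = 1123.68 km
MS1→BM4: c = 0.107727 rad, d = 687.10 km
BM4→BH1: c = 0.183523 rad, d = 1170.53 km
BH1→FC-03: c = 0.281430 rad, d = 1795.00 km
Total = 1123.68 + 687.10 + 1170.53 + 1795.00 = 4776.31 km

4776 km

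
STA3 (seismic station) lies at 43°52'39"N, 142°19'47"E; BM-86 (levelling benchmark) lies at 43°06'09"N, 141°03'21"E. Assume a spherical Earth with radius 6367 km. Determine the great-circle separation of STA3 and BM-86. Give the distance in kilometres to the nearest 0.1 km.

134.0 km

STA3: φ = +43.87750°, λ = +142.32972°
BM-86: φ = +43.10250°, λ = +141.05583°
Δφ = -0.7750°,  Δλ = -1.2739°
a = sin²(Δφ/2) + cos φ₁ cos φ₂ sin²(Δλ/2) = 0.000111
c = 2·arcsin(√a) = 0.021051 rad = 1.2061°
d = R·c = 6367 × 0.021051 = 134.0 km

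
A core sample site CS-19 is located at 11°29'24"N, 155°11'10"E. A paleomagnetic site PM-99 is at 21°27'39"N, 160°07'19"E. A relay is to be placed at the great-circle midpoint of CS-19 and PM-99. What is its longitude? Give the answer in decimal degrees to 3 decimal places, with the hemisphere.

CS-19: φ = +11.49000°, λ = +155.18611°
PM-99: φ = +21.46083°, λ = +160.12194°
Bx = cos φ₂ cos Δλ = 0.927217,  By = cos φ₂ sin Δλ = 0.080075
φₘ = atan2(sin φ₁ + sin φ₂, √((cos φ₁ + Bx)² + By²)) = 16.48987°
λₘ = λ₁ + atan2(By, cos φ₁ + Bx) = 157.59032°

157.590°E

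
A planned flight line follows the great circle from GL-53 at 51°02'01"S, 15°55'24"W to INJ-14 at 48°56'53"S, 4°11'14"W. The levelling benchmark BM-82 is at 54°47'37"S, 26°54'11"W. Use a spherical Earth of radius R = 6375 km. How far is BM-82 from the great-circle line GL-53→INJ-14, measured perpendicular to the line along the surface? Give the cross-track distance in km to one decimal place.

329.7 km

GL-53: φ = -51.03361°, λ = -15.92333°
INJ-14: φ = -48.94806°, λ = -4.18722°
BM-82: φ = -54.79361°, λ = -26.90306°
δ₁₃ = central angle GL-53→BM-82 = 0.132681 rad  (haversine)
θ₁₃ = bearing GL-53→BM-82 = 236.101°,  θ₁₂ = bearing GL-53→INJ-14 = 79.103°
dₓₜ = R·arcsin(sin δ₁₃ · sin(θ₁₃ − θ₁₂)) = 6375·arcsin(0.13229·sin(156.998°)) = 329.698 km
|dₓₜ| = 329.698 km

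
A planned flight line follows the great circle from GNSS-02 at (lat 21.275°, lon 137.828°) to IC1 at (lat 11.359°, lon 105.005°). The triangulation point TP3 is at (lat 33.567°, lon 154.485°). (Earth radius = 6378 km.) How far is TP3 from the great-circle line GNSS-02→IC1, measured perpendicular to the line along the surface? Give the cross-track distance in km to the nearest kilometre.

δ₁₃ = central angle GNSS-02→TP3 = 0.334746 rad  (haversine)
θ₁₃ = bearing GNSS-02→TP3 = 46.636°,  θ₁₂ = bearing GNSS-02→IC1 = 257.747°
dₓₜ = R·arcsin(sin δ₁₃ · sin(θ₁₃ − θ₁₂)) = 6378·arcsin(0.32853·sin(-211.112°)) = 1087.963 km
|dₓₜ| = 1087.963 km

1088 km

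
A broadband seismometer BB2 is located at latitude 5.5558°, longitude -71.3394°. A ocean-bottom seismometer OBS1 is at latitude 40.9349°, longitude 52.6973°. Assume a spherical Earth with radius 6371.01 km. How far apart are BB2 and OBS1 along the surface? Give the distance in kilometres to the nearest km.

Δφ = 35.3791°,  Δλ = 124.0367°
a = sin²(Δφ/2) + cos φ₁ cos φ₂ sin²(Δλ/2) = 0.678713
c = 2·arcsin(√a) = 1.936307 rad = 110.9422°
d = R·c = 6371.01 × 1.936307 = 12336.2 km

12336 km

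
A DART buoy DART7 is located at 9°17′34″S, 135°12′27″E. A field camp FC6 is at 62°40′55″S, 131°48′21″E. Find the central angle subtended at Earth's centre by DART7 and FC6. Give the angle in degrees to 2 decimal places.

DART7: φ = -9.29278°, λ = +135.20750°
FC6: φ = -62.68194°, λ = +131.80583°
Δφ = -53.3892°,  Δλ = -3.4017°
a = sin²(Δφ/2) + cos φ₁ cos φ₂ sin²(Δλ/2) = 0.202211
c = 2·arcsin(√a) = 0.932810 rad = 53.4461°

53.45°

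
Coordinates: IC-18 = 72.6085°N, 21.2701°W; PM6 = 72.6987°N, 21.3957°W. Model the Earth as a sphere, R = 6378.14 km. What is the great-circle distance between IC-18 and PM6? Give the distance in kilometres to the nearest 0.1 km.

Δφ = 0.0902°,  Δλ = -0.1256°
a = sin²(Δφ/2) + cos φ₁ cos φ₂ sin²(Δλ/2) = 0.000001
c = 2·arcsin(√a) = 0.001705 rad = 0.0977°
d = R·c = 6378.14 × 0.001705 = 10.9 km

10.9 km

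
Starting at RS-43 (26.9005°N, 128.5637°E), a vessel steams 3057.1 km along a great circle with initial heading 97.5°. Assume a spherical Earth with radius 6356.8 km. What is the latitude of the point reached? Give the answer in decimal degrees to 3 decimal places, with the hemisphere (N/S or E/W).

20.321°N

δ = d/R = 3057.1/6356.8 = 0.480918 rad
φ₂ = arcsin(sin φ₁ cos δ + cos φ₁ sin δ cos θ)
   = arcsin(0.45244·0.88657 + 0.89179·0.46259·-0.13053) = 20.32075°
λ₂ = λ₁ + atan2(sin θ sin δ cos φ₁, cos δ − sin φ₁ sin φ₂) = 157.84345°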